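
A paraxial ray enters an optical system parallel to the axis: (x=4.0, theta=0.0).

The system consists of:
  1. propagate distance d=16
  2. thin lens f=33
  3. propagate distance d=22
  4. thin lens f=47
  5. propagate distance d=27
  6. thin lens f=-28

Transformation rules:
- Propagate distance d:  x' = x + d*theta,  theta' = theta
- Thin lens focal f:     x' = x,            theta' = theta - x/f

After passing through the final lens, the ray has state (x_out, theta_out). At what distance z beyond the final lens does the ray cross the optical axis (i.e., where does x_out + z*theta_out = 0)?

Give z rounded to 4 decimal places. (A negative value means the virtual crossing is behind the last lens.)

Answer: -10.9884

Derivation:
Initial: x=4.0000 theta=0.0000
After 1 (propagate distance d=16): x=4.0000 theta=0.0000
After 2 (thin lens f=33): x=4.0000 theta=-4/33 (≈-0.1212)
After 3 (propagate distance d=22): x=4/3 (≈1.3333) theta=-4/33 (≈-0.1212)
After 4 (thin lens f=47): x=4/3 (≈1.3333) theta=-232/1551 (≈-0.1496)
After 5 (propagate distance d=27): x=-4196/1551 (≈-2.7054) theta=-232/1551 (≈-0.1496)
After 6 (thin lens f=-28): x=-4196/1551 (≈-2.7054) theta=-81/329 (≈-0.2462)
z_focus = -x_out/theta_out = -(-4196/1551)/(-81/329) = -29372/2673 ≈ -10.9884
Rounded to 4 decimal places: z = -10.9884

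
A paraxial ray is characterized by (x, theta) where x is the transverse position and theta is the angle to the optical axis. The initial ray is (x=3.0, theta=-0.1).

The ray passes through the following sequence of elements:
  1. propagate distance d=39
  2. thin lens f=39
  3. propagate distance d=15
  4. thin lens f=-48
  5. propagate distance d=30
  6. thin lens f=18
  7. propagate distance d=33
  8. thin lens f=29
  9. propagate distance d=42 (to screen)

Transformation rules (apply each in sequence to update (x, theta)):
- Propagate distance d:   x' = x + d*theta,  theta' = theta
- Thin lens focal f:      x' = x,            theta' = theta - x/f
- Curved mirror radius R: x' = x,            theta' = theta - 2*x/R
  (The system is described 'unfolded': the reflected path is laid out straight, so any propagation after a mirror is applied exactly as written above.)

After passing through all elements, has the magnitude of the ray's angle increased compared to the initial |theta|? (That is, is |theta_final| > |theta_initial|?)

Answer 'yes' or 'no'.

Initial: x=3.0000 theta=-0.1000
After 1 (propagate distance d=39): x=-0.9000 theta=-0.1000
After 2 (thin lens f=39): x=-0.9000 theta=-1/13 (≈-0.0769)
After 3 (propagate distance d=15): x=-267/130 (≈-2.0538) theta=-1/13 (≈-0.0769)
After 4 (thin lens f=-48): x=-267/130 (≈-2.0538) theta=-249/2080 (≈-0.1197)
After 5 (propagate distance d=30): x=-5871/1040 (≈-5.6452) theta=-249/2080 (≈-0.1197)
After 6 (thin lens f=18): x=-5871/1040 (≈-5.6452) theta=121/624 (≈0.1939)
After 7 (propagate distance d=33): x=49/65 (≈0.7538) theta=121/624 (≈0.1939)
After 8 (thin lens f=29): x=49/65 (≈0.7538) theta=15193/90480 (≈0.1679)
After 9 (propagate distance d=42 (to screen)): x=117719/15080 (≈7.8063) theta=15193/90480 (≈0.1679)
|theta_initial|=0.1000 |theta_final|=15193/90480 (≈0.1679) -> increased

Answer: yes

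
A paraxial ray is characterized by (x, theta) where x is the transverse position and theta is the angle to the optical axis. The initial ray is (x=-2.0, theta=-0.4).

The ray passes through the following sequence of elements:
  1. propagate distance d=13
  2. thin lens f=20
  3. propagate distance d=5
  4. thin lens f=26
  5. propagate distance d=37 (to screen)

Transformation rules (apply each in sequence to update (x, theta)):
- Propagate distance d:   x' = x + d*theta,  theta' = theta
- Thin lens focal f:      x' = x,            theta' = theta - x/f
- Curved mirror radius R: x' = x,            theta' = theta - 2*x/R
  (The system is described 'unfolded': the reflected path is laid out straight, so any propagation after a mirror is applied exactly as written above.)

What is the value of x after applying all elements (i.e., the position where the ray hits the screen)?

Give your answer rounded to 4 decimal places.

Answer: 1.6508

Derivation:
Initial: x=-2.0000 theta=-0.4000
After 1 (propagate distance d=13): x=-7.2000 theta=-0.4000
After 2 (thin lens f=20): x=-7.2000 theta=-0.0400
After 3 (propagate distance d=5): x=-7.4000 theta=-0.0400
After 4 (thin lens f=26): x=-7.4000 theta=159/650 (≈0.2446)
After 5 (propagate distance d=37 (to screen)): x=1073/650 (≈1.6508) theta=159/650 (≈0.2446)
Rounded to 4 decimal places: x = 1.6508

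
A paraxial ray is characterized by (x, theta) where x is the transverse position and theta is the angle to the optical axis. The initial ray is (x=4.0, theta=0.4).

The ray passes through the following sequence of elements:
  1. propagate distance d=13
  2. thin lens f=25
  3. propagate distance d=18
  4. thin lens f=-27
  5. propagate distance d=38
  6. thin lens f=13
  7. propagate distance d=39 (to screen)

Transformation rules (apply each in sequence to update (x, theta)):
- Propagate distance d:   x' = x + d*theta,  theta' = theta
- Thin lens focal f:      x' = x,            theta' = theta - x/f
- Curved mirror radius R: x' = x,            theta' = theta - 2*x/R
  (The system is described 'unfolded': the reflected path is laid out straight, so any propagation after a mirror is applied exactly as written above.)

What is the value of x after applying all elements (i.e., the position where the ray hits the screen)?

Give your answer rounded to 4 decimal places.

Initial: x=4.0000 theta=0.4000
After 1 (propagate distance d=13): x=9.2000 theta=0.4000
After 2 (thin lens f=25): x=9.2000 theta=0.0320
After 3 (propagate distance d=18): x=9.7760 theta=0.0320
After 4 (thin lens f=-27): x=9.7760 theta=266/675 (≈0.3941)
After 5 (propagate distance d=38): x=83534/3375 (≈24.7508) theta=266/675 (≈0.3941)
After 6 (thin lens f=13): x=83534/3375 (≈24.7508) theta=-66244/43875 (≈-1.5098)
After 7 (propagate distance d=39 (to screen)): x=-115198/3375 (≈-34.1327) theta=-66244/43875 (≈-1.5098)
Rounded to 4 decimal places: x = -34.1327

Answer: -34.1327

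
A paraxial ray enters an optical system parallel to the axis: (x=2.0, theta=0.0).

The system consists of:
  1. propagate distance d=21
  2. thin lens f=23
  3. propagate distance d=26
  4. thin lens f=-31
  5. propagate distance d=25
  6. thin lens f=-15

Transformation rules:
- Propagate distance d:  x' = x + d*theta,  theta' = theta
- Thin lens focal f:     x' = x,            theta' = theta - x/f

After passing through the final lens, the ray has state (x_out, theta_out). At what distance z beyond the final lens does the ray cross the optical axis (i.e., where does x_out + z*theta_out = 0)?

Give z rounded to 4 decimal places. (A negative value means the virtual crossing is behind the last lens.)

Initial: x=2.0000 theta=0.0000
After 1 (propagate distance d=21): x=2.0000 theta=0.0000
After 2 (thin lens f=23): x=2.0000 theta=-2/23 (≈-0.0870)
After 3 (propagate distance d=26): x=-6/23 (≈-0.2609) theta=-2/23 (≈-0.0870)
After 4 (thin lens f=-31): x=-6/23 (≈-0.2609) theta=-68/713 (≈-0.0954)
After 5 (propagate distance d=25): x=-82/31 (≈-2.6452) theta=-68/713 (≈-0.0954)
After 6 (thin lens f=-15): x=-82/31 (≈-2.6452) theta=-2906/10695 (≈-0.2717)
z_focus = -x_out/theta_out = -(-82/31)/(-2906/10695) = -14145/1453 ≈ -9.7350
Rounded to 4 decimal places: z = -9.7350

Answer: -9.7350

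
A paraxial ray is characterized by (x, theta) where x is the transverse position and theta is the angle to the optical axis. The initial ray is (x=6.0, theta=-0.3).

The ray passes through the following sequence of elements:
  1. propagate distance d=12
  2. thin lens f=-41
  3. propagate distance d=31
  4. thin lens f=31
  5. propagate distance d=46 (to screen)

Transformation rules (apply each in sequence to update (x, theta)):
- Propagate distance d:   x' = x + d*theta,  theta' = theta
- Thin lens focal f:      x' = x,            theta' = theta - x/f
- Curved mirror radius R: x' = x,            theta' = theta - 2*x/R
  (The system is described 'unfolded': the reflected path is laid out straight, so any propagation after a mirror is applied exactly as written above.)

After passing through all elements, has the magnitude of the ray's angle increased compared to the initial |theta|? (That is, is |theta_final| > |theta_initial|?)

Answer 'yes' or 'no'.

Answer: no

Derivation:
Initial: x=6.0000 theta=-0.3000
After 1 (propagate distance d=12): x=2.4000 theta=-0.3000
After 2 (thin lens f=-41): x=2.4000 theta=-99/410 (≈-0.2415)
After 3 (propagate distance d=31): x=-417/82 (≈-5.0854) theta=-99/410 (≈-0.2415)
After 4 (thin lens f=31): x=-417/82 (≈-5.0854) theta=-12/155 (≈-0.0774)
After 5 (propagate distance d=46 (to screen)): x=-109899/12710 (≈-8.6467) theta=-12/155 (≈-0.0774)
|theta_initial|=0.3000 |theta_final|=12/155 (≈0.0774) -> not increased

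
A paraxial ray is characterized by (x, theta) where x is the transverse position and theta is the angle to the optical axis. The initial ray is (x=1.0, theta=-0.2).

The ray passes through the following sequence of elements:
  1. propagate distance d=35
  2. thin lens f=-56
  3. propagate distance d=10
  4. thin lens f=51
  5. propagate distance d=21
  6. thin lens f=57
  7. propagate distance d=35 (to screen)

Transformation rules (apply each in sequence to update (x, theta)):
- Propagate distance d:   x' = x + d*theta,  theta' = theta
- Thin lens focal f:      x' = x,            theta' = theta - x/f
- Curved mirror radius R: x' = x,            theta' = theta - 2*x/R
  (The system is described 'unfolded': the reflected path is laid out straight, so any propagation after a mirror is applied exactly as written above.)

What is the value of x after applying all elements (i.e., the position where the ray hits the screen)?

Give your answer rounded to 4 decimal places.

Initial: x=1.0000 theta=-0.2000
After 1 (propagate distance d=35): x=-6.0000 theta=-0.2000
After 2 (thin lens f=-56): x=-6.0000 theta=-43/140 (≈-0.3071)
After 3 (propagate distance d=10): x=-127/14 (≈-9.0714) theta=-43/140 (≈-0.3071)
After 4 (thin lens f=51): x=-127/14 (≈-9.0714) theta=-923/7140 (≈-0.1293)
After 5 (propagate distance d=21): x=-28051/2380 (≈-11.7861) theta=-923/7140 (≈-0.1293)
After 6 (thin lens f=57): x=-28051/2380 (≈-11.7861) theta=751/9690 (≈0.0775)
After 7 (propagate distance d=35 (to screen)): x=-1230917/135660 (≈-9.0735) theta=751/9690 (≈0.0775)
Rounded to 4 decimal places: x = -9.0735

Answer: -9.0735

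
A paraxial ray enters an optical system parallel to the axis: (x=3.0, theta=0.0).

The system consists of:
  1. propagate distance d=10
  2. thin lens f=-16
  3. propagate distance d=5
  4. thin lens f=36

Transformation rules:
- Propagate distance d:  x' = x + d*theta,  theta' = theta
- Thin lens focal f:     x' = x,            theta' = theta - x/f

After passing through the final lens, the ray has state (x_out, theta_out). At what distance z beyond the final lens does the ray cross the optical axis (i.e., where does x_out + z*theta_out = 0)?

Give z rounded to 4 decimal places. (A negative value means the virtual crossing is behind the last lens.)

Initial: x=3.0000 theta=0.0000
After 1 (propagate distance d=10): x=3.0000 theta=0.0000
After 2 (thin lens f=-16): x=3.0000 theta=0.1875
After 3 (propagate distance d=5): x=3.9375 theta=0.1875
After 4 (thin lens f=36): x=3.9375 theta=5/64 (≈0.0781)
z_focus = -x_out/theta_out = -(3.9375)/(5/64) = -50.4000
Rounded to 4 decimal places: z = -50.4000

Answer: -50.4000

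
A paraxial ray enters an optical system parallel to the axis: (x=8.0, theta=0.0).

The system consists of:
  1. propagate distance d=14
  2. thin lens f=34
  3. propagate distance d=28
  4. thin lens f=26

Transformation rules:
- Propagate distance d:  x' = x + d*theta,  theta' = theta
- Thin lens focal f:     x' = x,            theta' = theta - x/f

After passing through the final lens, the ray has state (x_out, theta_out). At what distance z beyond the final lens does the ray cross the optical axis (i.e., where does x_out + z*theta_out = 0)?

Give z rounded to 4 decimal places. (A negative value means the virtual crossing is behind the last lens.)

Answer: 4.8750

Derivation:
Initial: x=8.0000 theta=0.0000
After 1 (propagate distance d=14): x=8.0000 theta=0.0000
After 2 (thin lens f=34): x=8.0000 theta=-4/17 (≈-0.2353)
After 3 (propagate distance d=28): x=24/17 (≈1.4118) theta=-4/17 (≈-0.2353)
After 4 (thin lens f=26): x=24/17 (≈1.4118) theta=-64/221 (≈-0.2896)
z_focus = -x_out/theta_out = -(24/17)/(-64/221) = 4.8750
Rounded to 4 decimal places: z = 4.8750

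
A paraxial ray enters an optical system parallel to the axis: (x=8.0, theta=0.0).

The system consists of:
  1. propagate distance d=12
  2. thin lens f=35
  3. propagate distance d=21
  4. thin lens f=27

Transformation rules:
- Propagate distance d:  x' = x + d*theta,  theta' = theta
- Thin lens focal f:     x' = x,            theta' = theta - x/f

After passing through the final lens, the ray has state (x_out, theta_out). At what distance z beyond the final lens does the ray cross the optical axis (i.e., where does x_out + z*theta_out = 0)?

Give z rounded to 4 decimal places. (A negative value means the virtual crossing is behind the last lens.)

Initial: x=8.0000 theta=0.0000
After 1 (propagate distance d=12): x=8.0000 theta=0.0000
After 2 (thin lens f=35): x=8.0000 theta=-8/35 (≈-0.2286)
After 3 (propagate distance d=21): x=3.2000 theta=-8/35 (≈-0.2286)
After 4 (thin lens f=27): x=3.2000 theta=-328/945 (≈-0.3471)
z_focus = -x_out/theta_out = -(3.2000)/(-328/945) = 378/41 ≈ 9.2195
Rounded to 4 decimal places: z = 9.2195

Answer: 9.2195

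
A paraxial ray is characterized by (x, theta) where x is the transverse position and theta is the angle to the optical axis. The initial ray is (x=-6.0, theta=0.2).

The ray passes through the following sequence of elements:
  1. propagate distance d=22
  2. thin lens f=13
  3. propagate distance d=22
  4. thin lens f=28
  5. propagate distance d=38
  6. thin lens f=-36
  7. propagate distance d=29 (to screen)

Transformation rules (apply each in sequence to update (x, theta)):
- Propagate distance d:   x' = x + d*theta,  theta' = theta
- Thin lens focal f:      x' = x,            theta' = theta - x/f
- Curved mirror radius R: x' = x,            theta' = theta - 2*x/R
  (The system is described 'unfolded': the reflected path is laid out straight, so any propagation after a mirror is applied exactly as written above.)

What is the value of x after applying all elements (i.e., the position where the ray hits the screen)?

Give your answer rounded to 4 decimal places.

Answer: 22.2799

Derivation:
Initial: x=-6.0000 theta=0.2000
After 1 (propagate distance d=22): x=-1.6000 theta=0.2000
After 2 (thin lens f=13): x=-1.6000 theta=21/65 (≈0.3231)
After 3 (propagate distance d=22): x=358/65 (≈5.5077) theta=21/65 (≈0.3231)
After 4 (thin lens f=28): x=358/65 (≈5.5077) theta=23/182 (≈0.1264)
After 5 (propagate distance d=38): x=4691/455 (≈10.3099) theta=23/182 (≈0.1264)
After 6 (thin lens f=-36): x=4691/455 (≈10.3099) theta=6761/16380 (≈0.4128)
After 7 (propagate distance d=29 (to screen)): x=10427/468 (≈22.2799) theta=6761/16380 (≈0.4128)
Rounded to 4 decimal places: x = 22.2799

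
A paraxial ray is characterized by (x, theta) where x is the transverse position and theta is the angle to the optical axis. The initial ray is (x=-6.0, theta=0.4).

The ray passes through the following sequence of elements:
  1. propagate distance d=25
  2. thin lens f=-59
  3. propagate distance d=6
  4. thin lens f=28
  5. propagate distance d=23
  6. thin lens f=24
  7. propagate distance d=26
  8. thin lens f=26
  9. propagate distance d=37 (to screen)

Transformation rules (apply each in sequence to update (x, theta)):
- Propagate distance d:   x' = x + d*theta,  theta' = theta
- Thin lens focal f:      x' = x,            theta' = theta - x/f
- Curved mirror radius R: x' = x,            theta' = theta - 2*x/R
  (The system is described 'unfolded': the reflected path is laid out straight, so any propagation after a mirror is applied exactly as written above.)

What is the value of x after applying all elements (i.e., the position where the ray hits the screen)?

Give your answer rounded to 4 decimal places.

Initial: x=-6.0000 theta=0.4000
After 1 (propagate distance d=25): x=4.0000 theta=0.4000
After 2 (thin lens f=-59): x=4.0000 theta=138/295 (≈0.4678)
After 3 (propagate distance d=6): x=2008/295 (≈6.8068) theta=138/295 (≈0.4678)
After 4 (thin lens f=28): x=2008/295 (≈6.8068) theta=464/2065 (≈0.2247)
After 5 (propagate distance d=23): x=24728/2065 (≈11.9748) theta=464/2065 (≈0.2247)
After 6 (thin lens f=24): x=24728/2065 (≈11.9748) theta=-1699/6195 (≈-0.2743)
After 7 (propagate distance d=26): x=6002/1239 (≈4.8442) theta=-1699/6195 (≈-0.2743)
After 8 (thin lens f=26): x=6002/1239 (≈4.8442) theta=-12364/26845 (≈-0.4606)
After 9 (propagate distance d=37 (to screen)): x=-982274/80535 (≈-12.1969) theta=-12364/26845 (≈-0.4606)
Rounded to 4 decimal places: x = -12.1969

Answer: -12.1969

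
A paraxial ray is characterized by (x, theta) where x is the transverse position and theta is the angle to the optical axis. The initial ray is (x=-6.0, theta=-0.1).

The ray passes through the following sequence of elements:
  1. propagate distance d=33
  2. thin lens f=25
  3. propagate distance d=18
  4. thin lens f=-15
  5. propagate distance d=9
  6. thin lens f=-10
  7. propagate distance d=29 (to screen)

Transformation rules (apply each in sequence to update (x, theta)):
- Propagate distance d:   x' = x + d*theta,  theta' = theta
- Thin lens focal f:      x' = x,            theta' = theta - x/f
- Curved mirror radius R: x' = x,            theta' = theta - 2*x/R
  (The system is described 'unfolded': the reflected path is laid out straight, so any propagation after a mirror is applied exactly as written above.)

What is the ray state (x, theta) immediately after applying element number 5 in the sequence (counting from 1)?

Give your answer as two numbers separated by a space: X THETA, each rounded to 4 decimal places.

Initial: x=-6.0000 theta=-0.1000
After 1 (propagate distance d=33): x=-9.3000 theta=-0.1000
After 2 (thin lens f=25): x=-9.3000 theta=0.2720
After 3 (propagate distance d=18): x=-4.4040 theta=0.2720
After 4 (thin lens f=-15): x=-4.4040 theta=-0.0216
After 5 (propagate distance d=9): x=-4.5984 theta=-0.0216
Rounded to 4 decimal places: x = -4.5984, theta = -0.0216

Answer: -4.5984 -0.0216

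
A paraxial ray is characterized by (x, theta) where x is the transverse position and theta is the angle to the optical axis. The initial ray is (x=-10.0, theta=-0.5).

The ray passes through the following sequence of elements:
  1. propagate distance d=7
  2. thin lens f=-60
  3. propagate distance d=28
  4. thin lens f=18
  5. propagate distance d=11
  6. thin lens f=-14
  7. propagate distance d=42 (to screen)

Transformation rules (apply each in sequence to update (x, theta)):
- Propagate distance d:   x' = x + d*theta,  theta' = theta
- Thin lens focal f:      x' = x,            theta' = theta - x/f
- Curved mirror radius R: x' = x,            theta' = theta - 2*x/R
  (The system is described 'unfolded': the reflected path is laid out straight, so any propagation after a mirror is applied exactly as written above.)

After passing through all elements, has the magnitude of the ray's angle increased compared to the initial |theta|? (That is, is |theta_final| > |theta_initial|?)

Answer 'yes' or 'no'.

Initial: x=-10.0000 theta=-0.5000
After 1 (propagate distance d=7): x=-13.5000 theta=-0.5000
After 2 (thin lens f=-60): x=-13.5000 theta=-0.7250
After 3 (propagate distance d=28): x=-33.8000 theta=-0.7250
After 4 (thin lens f=18): x=-33.8000 theta=83/72 (≈1.1528)
After 5 (propagate distance d=11): x=-7603/360 (≈-21.1194) theta=83/72 (≈1.1528)
After 6 (thin lens f=-14): x=-7603/360 (≈-21.1194) theta=-1793/5040 (≈-0.3558)
After 7 (propagate distance d=42 (to screen)): x=-6491/180 (≈-36.0611) theta=-1793/5040 (≈-0.3558)
|theta_initial|=0.5000 |theta_final|=1793/5040 (≈0.3558) -> not increased

Answer: no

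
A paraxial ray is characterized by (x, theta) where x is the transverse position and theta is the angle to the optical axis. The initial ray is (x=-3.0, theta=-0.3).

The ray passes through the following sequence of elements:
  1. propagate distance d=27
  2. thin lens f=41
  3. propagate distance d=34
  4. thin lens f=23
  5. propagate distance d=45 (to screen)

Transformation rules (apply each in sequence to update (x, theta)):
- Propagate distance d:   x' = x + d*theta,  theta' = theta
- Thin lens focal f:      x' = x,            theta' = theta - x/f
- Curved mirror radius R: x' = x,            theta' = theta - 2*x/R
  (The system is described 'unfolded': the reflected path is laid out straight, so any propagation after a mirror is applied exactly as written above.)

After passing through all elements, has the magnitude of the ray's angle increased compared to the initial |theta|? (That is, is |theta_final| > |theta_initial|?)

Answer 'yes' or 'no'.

Initial: x=-3.0000 theta=-0.3000
After 1 (propagate distance d=27): x=-11.1000 theta=-0.3000
After 2 (thin lens f=41): x=-11.1000 theta=-6/205 (≈-0.0293)
After 3 (propagate distance d=34): x=-4959/410 (≈-12.0951) theta=-6/205 (≈-0.0293)
After 4 (thin lens f=23): x=-4959/410 (≈-12.0951) theta=4683/9430 (≈0.4966)
After 5 (propagate distance d=45 (to screen)): x=1179/115 (≈10.2522) theta=4683/9430 (≈0.4966)
|theta_initial|=0.3000 |theta_final|=4683/9430 (≈0.4966) -> increased

Answer: yes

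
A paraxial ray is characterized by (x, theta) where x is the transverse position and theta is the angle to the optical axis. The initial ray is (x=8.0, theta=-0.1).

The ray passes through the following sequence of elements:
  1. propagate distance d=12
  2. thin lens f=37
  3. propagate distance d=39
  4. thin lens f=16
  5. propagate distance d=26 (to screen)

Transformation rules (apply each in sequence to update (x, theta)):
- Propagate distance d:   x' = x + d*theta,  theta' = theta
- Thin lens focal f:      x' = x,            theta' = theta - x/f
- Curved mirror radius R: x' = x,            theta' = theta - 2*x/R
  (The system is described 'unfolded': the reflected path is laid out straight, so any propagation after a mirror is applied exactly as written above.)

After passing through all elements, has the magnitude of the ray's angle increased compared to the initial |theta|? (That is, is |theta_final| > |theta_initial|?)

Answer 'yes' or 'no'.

Initial: x=8.0000 theta=-0.1000
After 1 (propagate distance d=12): x=6.8000 theta=-0.1000
After 2 (thin lens f=37): x=6.8000 theta=-21/74 (≈-0.2838)
After 3 (propagate distance d=39): x=-1579/370 (≈-4.2676) theta=-21/74 (≈-0.2838)
After 4 (thin lens f=16): x=-1579/370 (≈-4.2676) theta=-101/5920 (≈-0.0171)
After 5 (propagate distance d=26 (to screen)): x=-2789/592 (≈-4.7111) theta=-101/5920 (≈-0.0171)
|theta_initial|=0.1000 |theta_final|=101/5920 (≈0.0171) -> not increased

Answer: no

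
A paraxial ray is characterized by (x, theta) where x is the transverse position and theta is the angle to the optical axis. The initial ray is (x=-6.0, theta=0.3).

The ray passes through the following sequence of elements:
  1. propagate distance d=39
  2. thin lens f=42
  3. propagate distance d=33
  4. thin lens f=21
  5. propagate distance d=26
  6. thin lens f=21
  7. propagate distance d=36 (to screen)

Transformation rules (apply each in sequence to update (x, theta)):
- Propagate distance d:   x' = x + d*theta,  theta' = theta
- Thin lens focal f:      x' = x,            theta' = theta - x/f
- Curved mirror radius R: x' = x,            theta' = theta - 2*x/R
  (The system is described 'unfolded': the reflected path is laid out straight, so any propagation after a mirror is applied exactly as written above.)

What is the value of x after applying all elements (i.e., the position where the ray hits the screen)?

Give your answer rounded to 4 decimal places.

Answer: -14.3106

Derivation:
Initial: x=-6.0000 theta=0.3000
After 1 (propagate distance d=39): x=5.7000 theta=0.3000
After 2 (thin lens f=42): x=5.7000 theta=23/140 (≈0.1643)
After 3 (propagate distance d=33): x=1557/140 (≈11.1214) theta=23/140 (≈0.1643)
After 4 (thin lens f=21): x=1557/140 (≈11.1214) theta=-179/490 (≈-0.3653)
After 5 (propagate distance d=26): x=1591/980 (≈1.6235) theta=-179/490 (≈-0.3653)
After 6 (thin lens f=21): x=1591/980 (≈1.6235) theta=-9109/20580 (≈-0.4426)
After 7 (propagate distance d=36 (to screen)): x=-98171/6860 (≈-14.3106) theta=-9109/20580 (≈-0.4426)
Rounded to 4 decimal places: x = -14.3106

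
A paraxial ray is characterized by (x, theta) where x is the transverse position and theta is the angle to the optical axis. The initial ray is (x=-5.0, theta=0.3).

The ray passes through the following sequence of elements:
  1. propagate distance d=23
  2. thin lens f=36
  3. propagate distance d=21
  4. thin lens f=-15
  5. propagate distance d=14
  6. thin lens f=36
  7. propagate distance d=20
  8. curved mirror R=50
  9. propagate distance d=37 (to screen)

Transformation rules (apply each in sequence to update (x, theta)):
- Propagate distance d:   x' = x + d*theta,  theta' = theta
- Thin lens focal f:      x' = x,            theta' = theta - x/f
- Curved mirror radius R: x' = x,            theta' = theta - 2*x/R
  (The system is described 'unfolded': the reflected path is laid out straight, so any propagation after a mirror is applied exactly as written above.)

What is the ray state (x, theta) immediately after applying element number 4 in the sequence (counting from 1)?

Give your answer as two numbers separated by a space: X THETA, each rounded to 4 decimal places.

Answer: 7.0917 0.7200

Derivation:
Initial: x=-5.0000 theta=0.3000
After 1 (propagate distance d=23): x=1.9000 theta=0.3000
After 2 (thin lens f=36): x=1.9000 theta=89/360 (≈0.2472)
After 3 (propagate distance d=21): x=851/120 (≈7.0917) theta=89/360 (≈0.2472)
After 4 (thin lens f=-15): x=851/120 (≈7.0917) theta=0.7200
Rounded to 4 decimal places: x = 7.0917, theta = 0.7200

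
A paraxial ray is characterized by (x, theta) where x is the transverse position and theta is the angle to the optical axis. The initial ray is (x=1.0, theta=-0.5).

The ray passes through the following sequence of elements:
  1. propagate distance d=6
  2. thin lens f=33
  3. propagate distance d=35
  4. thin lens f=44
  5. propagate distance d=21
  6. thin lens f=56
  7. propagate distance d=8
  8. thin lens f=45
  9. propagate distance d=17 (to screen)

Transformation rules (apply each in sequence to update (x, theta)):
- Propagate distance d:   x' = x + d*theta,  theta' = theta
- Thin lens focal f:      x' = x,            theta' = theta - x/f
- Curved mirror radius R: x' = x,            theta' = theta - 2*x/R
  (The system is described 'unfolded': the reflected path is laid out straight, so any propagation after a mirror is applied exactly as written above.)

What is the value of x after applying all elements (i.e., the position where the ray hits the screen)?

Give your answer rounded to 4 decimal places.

Answer: -5.1836

Derivation:
Initial: x=1.0000 theta=-0.5000
After 1 (propagate distance d=6): x=-2.0000 theta=-0.5000
After 2 (thin lens f=33): x=-2.0000 theta=-29/66 (≈-0.4394)
After 3 (propagate distance d=35): x=-1147/66 (≈-17.3788) theta=-29/66 (≈-0.4394)
After 4 (thin lens f=44): x=-1147/66 (≈-17.3788) theta=-43/968 (≈-0.0444)
After 5 (propagate distance d=21): x=-53177/2904 (≈-18.3116) theta=-43/968 (≈-0.0444)
After 6 (thin lens f=56): x=-53177/2904 (≈-18.3116) theta=45953/162624 (≈0.2826)
After 7 (propagate distance d=8): x=-54381/3388 (≈-16.0511) theta=45953/162624 (≈0.2826)
After 8 (thin lens f=45): x=-54381/3388 (≈-16.0511) theta=519797/813120 (≈0.6393)
After 9 (propagate distance d=17 (to screen)): x=-4214891/813120 (≈-5.1836) theta=519797/813120 (≈0.6393)
Rounded to 4 decimal places: x = -5.1836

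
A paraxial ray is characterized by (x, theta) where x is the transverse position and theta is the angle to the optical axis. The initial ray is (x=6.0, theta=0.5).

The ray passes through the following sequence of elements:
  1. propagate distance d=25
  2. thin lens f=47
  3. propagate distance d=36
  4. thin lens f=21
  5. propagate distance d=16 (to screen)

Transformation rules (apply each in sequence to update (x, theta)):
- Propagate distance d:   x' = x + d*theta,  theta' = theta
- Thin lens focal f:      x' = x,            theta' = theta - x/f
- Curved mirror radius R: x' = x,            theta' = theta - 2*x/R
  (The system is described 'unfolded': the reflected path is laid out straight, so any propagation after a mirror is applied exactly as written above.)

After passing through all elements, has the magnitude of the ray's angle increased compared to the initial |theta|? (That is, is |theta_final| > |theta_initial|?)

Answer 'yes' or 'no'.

Initial: x=6.0000 theta=0.5000
After 1 (propagate distance d=25): x=18.5000 theta=0.5000
After 2 (thin lens f=47): x=18.5000 theta=5/47 (≈0.1064)
After 3 (propagate distance d=36): x=2099/94 (≈22.3298) theta=5/47 (≈0.1064)
After 4 (thin lens f=21): x=2099/94 (≈22.3298) theta=-1889/1974 (≈-0.9569)
After 5 (propagate distance d=16 (to screen)): x=13855/1974 (≈7.0187) theta=-1889/1974 (≈-0.9569)
|theta_initial|=0.5000 |theta_final|=1889/1974 (≈0.9569) -> increased

Answer: yes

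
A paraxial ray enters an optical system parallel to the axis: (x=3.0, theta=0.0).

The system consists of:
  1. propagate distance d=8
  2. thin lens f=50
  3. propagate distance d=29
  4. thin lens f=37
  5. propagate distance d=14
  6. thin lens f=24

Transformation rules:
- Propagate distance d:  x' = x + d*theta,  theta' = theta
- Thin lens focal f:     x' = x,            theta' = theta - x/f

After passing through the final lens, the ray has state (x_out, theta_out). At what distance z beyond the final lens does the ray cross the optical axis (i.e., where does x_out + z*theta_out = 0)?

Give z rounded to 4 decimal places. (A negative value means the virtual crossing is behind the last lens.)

Initial: x=3.0000 theta=0.0000
After 1 (propagate distance d=8): x=3.0000 theta=0.0000
After 2 (thin lens f=50): x=3.0000 theta=-0.0600
After 3 (propagate distance d=29): x=1.2600 theta=-0.0600
After 4 (thin lens f=37): x=1.2600 theta=-87/925 (≈-0.0941)
After 5 (propagate distance d=14): x=-21/370 (≈-0.0568) theta=-87/925 (≈-0.0941)
After 6 (thin lens f=24): x=-21/370 (≈-0.0568) theta=-1357/14800 (≈-0.0917)
z_focus = -x_out/theta_out = -(-21/370)/(-1357/14800) = -840/1357 ≈ -0.6190
Rounded to 4 decimal places: z = -0.6190

Answer: -0.6190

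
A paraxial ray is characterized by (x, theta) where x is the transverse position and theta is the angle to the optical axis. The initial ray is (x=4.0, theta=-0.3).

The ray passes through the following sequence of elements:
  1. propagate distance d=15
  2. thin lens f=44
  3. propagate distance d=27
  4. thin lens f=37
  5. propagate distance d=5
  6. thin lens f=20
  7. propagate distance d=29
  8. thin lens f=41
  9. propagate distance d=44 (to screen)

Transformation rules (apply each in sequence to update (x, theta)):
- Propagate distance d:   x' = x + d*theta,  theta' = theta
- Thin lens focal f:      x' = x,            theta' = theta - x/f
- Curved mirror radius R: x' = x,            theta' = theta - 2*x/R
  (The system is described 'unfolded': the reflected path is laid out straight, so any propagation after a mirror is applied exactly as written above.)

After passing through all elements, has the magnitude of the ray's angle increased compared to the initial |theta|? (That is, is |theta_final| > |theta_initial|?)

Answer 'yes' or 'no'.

Initial: x=4.0000 theta=-0.3000
After 1 (propagate distance d=15): x=-0.5000 theta=-0.3000
After 2 (thin lens f=44): x=-0.5000 theta=-127/440 (≈-0.2886)
After 3 (propagate distance d=27): x=-3649/440 (≈-8.2932) theta=-127/440 (≈-0.2886)
After 4 (thin lens f=37): x=-3649/440 (≈-8.2932) theta=-105/1628 (≈-0.0645)
After 5 (propagate distance d=5): x=-140263/16280 (≈-8.6157) theta=-105/1628 (≈-0.0645)
After 6 (thin lens f=20): x=-140263/16280 (≈-8.6157) theta=119263/325600 (≈0.3663)
After 7 (propagate distance d=29): x=59397/29600 (≈2.0067) theta=119263/325600 (≈0.3663)
After 8 (thin lens f=41): x=59397/29600 (≈2.0067) theta=132388/417175 (≈0.3173)
After 9 (propagate distance d=44 (to screen)): x=19380941/1213600 (≈15.9698) theta=132388/417175 (≈0.3173)
|theta_initial|=0.3000 |theta_final|=132388/417175 (≈0.3173) -> increased

Answer: yes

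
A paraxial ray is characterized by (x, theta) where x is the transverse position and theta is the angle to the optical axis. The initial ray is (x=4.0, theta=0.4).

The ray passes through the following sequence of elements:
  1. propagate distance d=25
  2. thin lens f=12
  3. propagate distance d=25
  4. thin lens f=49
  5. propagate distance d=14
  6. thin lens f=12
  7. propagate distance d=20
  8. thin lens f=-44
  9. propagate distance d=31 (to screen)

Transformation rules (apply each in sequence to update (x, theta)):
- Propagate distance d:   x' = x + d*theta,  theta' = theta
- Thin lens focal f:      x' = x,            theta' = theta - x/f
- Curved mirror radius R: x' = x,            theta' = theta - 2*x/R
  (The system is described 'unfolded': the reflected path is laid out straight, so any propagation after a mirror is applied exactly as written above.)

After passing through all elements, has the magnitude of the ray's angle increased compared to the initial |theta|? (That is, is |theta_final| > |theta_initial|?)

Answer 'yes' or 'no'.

Initial: x=4.0000 theta=0.4000
After 1 (propagate distance d=25): x=14.0000 theta=0.4000
After 2 (thin lens f=12): x=14.0000 theta=-23/30 (≈-0.7667)
After 3 (propagate distance d=25): x=-31/6 (≈-5.1667) theta=-23/30 (≈-0.7667)
After 4 (thin lens f=49): x=-31/6 (≈-5.1667) theta=-162/245 (≈-0.6612)
After 5 (propagate distance d=14): x=-3029/210 (≈-14.4238) theta=-162/245 (≈-0.6612)
After 6 (thin lens f=12): x=-3029/210 (≈-14.4238) theta=9539/17640 (≈0.5408)
After 7 (propagate distance d=20): x=-7957/2205 (≈-3.6086) theta=9539/17640 (≈0.5408)
After 8 (thin lens f=-44): x=-7957/2205 (≈-3.6086) theta=17803/38808 (≈0.4587)
After 9 (propagate distance d=31 (to screen)): x=2059249/194040 (≈10.6125) theta=17803/38808 (≈0.4587)
|theta_initial|=0.4000 |theta_final|=17803/38808 (≈0.4587) -> increased

Answer: yes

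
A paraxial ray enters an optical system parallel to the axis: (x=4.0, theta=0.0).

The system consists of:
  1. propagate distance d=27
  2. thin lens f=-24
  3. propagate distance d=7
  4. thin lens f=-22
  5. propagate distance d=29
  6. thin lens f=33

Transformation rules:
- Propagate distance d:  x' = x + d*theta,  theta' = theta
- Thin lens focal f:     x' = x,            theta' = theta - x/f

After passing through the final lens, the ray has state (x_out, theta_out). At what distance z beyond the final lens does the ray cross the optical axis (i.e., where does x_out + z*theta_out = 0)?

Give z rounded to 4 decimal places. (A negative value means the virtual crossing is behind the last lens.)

Initial: x=4.0000 theta=0.0000
After 1 (propagate distance d=27): x=4.0000 theta=0.0000
After 2 (thin lens f=-24): x=4.0000 theta=1/6 (≈0.1667)
After 3 (propagate distance d=7): x=31/6 (≈5.1667) theta=1/6 (≈0.1667)
After 4 (thin lens f=-22): x=31/6 (≈5.1667) theta=53/132 (≈0.4015)
After 5 (propagate distance d=29): x=2219/132 (≈16.8106) theta=53/132 (≈0.4015)
After 6 (thin lens f=33): x=2219/132 (≈16.8106) theta=-235/2178 (≈-0.1079)
z_focus = -x_out/theta_out = -(2219/132)/(-235/2178) = 73227/470 ≈ 155.8021
Rounded to 4 decimal places: z = 155.8021

Answer: 155.8021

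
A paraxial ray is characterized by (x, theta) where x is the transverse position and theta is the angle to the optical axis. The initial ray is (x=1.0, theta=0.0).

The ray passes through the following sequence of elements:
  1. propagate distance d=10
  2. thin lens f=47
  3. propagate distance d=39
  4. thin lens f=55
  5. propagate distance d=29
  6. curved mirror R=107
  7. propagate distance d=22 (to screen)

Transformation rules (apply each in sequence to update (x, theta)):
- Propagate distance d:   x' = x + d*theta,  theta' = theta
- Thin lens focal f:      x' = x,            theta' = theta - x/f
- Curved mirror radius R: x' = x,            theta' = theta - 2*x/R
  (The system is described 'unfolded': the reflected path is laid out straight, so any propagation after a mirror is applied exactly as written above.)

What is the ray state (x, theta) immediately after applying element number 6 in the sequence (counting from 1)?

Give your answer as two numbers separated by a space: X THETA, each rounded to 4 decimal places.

Answer: -0.5366 -0.0143

Derivation:
Initial: x=1.0000 theta=0.0000
After 1 (propagate distance d=10): x=1.0000 theta=0.0000
After 2 (thin lens f=47): x=1.0000 theta=-1/47 (≈-0.0213)
After 3 (propagate distance d=39): x=8/47 (≈0.1702) theta=-1/47 (≈-0.0213)
After 4 (thin lens f=55): x=8/47 (≈0.1702) theta=-63/2585 (≈-0.0244)
After 5 (propagate distance d=29): x=-1387/2585 (≈-0.5366) theta=-63/2585 (≈-0.0244)
After 6 (curved mirror R=107): x=-1387/2585 (≈-0.5366) theta=-3967/276595 (≈-0.0143)
Rounded to 4 decimal places: x = -0.5366, theta = -0.0143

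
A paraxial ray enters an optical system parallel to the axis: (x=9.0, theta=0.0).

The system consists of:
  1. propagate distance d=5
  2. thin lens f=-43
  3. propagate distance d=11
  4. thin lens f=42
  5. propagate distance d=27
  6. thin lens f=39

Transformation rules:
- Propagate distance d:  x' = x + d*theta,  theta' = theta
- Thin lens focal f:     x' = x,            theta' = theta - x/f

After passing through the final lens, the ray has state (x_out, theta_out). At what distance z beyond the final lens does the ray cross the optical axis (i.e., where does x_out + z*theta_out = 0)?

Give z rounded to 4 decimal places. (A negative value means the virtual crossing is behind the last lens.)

Initial: x=9.0000 theta=0.0000
After 1 (propagate distance d=5): x=9.0000 theta=0.0000
After 2 (thin lens f=-43): x=9.0000 theta=9/43 (≈0.2093)
After 3 (propagate distance d=11): x=486/43 (≈11.3023) theta=9/43 (≈0.2093)
After 4 (thin lens f=42): x=486/43 (≈11.3023) theta=-18/301 (≈-0.0598)
After 5 (propagate distance d=27): x=2916/301 (≈9.6877) theta=-18/301 (≈-0.0598)
After 6 (thin lens f=39): x=2916/301 (≈9.6877) theta=-1206/3913 (≈-0.3082)
z_focus = -x_out/theta_out = -(2916/301)/(-1206/3913) = 2106/67 ≈ 31.4328
Rounded to 4 decimal places: z = 31.4328

Answer: 31.4328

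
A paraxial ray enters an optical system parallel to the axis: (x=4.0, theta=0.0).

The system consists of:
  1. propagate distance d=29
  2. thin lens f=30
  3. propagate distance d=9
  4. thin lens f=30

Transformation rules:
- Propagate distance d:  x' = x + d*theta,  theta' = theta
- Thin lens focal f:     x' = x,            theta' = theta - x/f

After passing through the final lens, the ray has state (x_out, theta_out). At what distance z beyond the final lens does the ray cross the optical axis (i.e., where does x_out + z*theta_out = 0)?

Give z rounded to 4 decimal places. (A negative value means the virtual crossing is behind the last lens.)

Answer: 12.3529

Derivation:
Initial: x=4.0000 theta=0.0000
After 1 (propagate distance d=29): x=4.0000 theta=0.0000
After 2 (thin lens f=30): x=4.0000 theta=-2/15 (≈-0.1333)
After 3 (propagate distance d=9): x=2.8000 theta=-2/15 (≈-0.1333)
After 4 (thin lens f=30): x=2.8000 theta=-17/75 (≈-0.2267)
z_focus = -x_out/theta_out = -(2.8000)/(-17/75) = 210/17 ≈ 12.3529
Rounded to 4 decimal places: z = 12.3529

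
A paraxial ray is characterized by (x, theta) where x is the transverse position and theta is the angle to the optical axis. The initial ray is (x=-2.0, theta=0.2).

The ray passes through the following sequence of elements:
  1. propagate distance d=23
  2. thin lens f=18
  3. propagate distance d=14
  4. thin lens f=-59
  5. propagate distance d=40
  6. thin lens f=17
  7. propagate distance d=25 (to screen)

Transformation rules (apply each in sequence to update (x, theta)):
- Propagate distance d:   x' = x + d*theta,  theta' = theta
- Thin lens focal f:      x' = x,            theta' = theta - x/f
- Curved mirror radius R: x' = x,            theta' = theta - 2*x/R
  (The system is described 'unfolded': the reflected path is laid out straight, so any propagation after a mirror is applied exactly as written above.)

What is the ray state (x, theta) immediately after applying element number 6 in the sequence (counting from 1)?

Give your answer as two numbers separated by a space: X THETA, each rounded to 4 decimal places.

Answer: 7.8900 -0.3513

Derivation:
Initial: x=-2.0000 theta=0.2000
After 1 (propagate distance d=23): x=2.6000 theta=0.2000
After 2 (thin lens f=18): x=2.6000 theta=1/18 (≈0.0556)
After 3 (propagate distance d=14): x=152/45 (≈3.3778) theta=1/18 (≈0.0556)
After 4 (thin lens f=-59): x=152/45 (≈3.3778) theta=599/5310 (≈0.1128)
After 5 (propagate distance d=40): x=20948/2655 (≈7.8900) theta=599/5310 (≈0.1128)
After 6 (thin lens f=17): x=20948/2655 (≈7.8900) theta=-10571/30090 (≈-0.3513)
Rounded to 4 decimal places: x = 7.8900, theta = -0.3513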